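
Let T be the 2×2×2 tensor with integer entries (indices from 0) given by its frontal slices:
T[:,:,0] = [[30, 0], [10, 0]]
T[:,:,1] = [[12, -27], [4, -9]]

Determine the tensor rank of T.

2

Lower bound: the mode-3 unfolding of T (rows indexed by k, columns by (i,j) = (0,0), (0,1), (1,0), (1,1)) is [[30, 0, 10, 0], [12, -27, 4, -9]].
There the 2×2 minor on rows k ∈ {0, 1}, columns (i,j) ∈ {(0,0), (0,1)} is det [[30, 0], [12, -27]] = -810 ≠ 0, so this unfolding has rank ≥ 2; CP rank is at least every unfolding rank, so rank(T) ≥ 2. (Flattening ranks never certify an upper bound on CP rank; for that we must actually write T with 2 rank-1 terms.)
Upper bound — finding two terms. Every mode-1 slice of T is a multiple of one matrix: T[i,:,:] = a[i]·M with a = [3, 1] and M = [[10, 4], [0, -9]] (rows indexed by j, columns by k). So it suffices to write M as a sum of two rank-1 matrices.
Splitting M by its rows (j = 0, 1), M = [1, 0][10, 4]ᵀ + [0, 1][0, -9]ᵀ.
Hence T = [3, 1] (x) [1, 0] (x) [10, 4] + [3, 1] (x) [0, 1] (x) [0, -9], so rank(T) ≤ 2.
These bounds meet, so rank(T) = 2.
Check entry T[1,0,0] = 10: (1)·(1)·(10) + (1)·(0)·(0) = 10.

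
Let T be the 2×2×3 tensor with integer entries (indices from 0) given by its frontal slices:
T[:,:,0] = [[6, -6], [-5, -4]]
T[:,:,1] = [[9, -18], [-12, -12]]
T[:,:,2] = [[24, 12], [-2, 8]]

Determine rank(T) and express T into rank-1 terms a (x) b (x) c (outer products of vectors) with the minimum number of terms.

Lower bound: in the mode-2 unfolding of T (rows indexed by j, columns by (i,k)) the 2×2 minor on rows j ∈ {0, 1}, columns (i,k) ∈ {(0,0), (0,1)} is det [[6, 9], [-6, -18]] = -54 ≠ 0, so that unfolding has rank ≥ 2 and hence rank(T) ≥ 2 (CP rank is at least every unfolding rank, though it can be larger).
Upper bound: with S_k = T[:,:,k], the two rank-1 terms a₁b₁ᵀ, a₂b₂ᵀ are the rank-1 members of the pencil x·S₀ + y·S₁.
det(x·S₀ + y·S₁) is −54·x² − 270·xy − 324·y² = (-54)·(x + 3·y)(x + 2·y), vanishing at (x:y) = (3:-1) and (2:-1).
M₁ = 3·S₀ − S₁ = [[9, 0], [-3, 0]] = 3·[3, -1][1, 0]ᵀ and M₂ = 2·S₀ − S₁ = [[3, 6], [2, 4]] = [3, 2][1, 2]ᵀ, so take a₁ = [3, -1], b₁ = [1, 0], a₂ = [3, 2], b₂ = [1, 2].
Each slice is an integer combination of E₁ = a₁b₁ᵀ and E₂ = a₂b₂ᵀ: S₀ = 3·E₁ − E₂, S₁ = 6·E₁ − 3·E₂, S₂ = 6·E₁ + 2·E₂; reading off coefficients, c₁ = [3, 6, 6] and c₂ = [-1, -3, 2].
Hence T = [3, -1] (x) [1, 0] (x) [3, 6, 6] + [3, 2] (x) [1, 2] (x) [-1, -3, 2], so rank(T) ≤ 2.
These bounds meet, so rank(T) = 2.

rank(T) = 2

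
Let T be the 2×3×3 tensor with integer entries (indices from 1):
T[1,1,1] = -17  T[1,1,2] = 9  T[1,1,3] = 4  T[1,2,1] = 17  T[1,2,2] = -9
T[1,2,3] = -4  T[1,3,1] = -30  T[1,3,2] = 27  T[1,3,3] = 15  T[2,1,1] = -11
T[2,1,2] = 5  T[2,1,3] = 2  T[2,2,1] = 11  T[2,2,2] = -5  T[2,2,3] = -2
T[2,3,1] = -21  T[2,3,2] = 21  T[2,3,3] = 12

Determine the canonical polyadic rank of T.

Lower bound: the mode-3 unfolding of T (rows indexed by k, columns by (i,j) = (1,1), (1,2), (1,3), (2,1), (2,2), (2,3)) is [[-17, 17, -30, -11, 11, -21], [9, -9, 27, 5, -5, 21], [4, -4, 15, 2, -2, 12]].
There the 2×2 minor on rows k ∈ {1, 2}, columns (i,j) ∈ {(1,1), (1,3)} is det [[-17, -30], [9, 27]] = -189 ≠ 0, so this unfolding has rank ≥ 2; CP rank is at least every unfolding rank, so rank(T) ≥ 2. (Unfolding ranks only ever bound the CP rank from below — rank(T) can be strictly larger than all of them — so the matching upper bound has to come from an explicit 2-term decomposition.)
Upper bound — finding two terms. Write S_k = T[:,:,k] for the frontal slices: S₁ = [[-17, 17, -30], [-11, 11, -21]], S₂ = [[9, -9, 27], [5, -5, 21]], S₃ = [[4, -4, 15], [2, -2, 12]].
If T = a₁ ⊗ b₁ ⊗ c₁ + a₂ ⊗ b₂ ⊗ c₂ then each S_k = c₁[k]·a₁b₁ᵀ + c₂[k]·a₂b₂ᵀ. S₁ and S₂ are linearly independent, so a₁b₁ᵀ and a₂b₂ᵀ must span the same plane of matrices: they are the rank-1 matrices of the form x·S₁ + y·S₂.
The 2×2 minor of x·S₁ + y·S₂ on rows {1,2}, columns {1,3} is 27·x² − 99·xy + 54·y² = 9·(x − 3·y)(3·x − 2·y), vanishing at (x:y) = (3:1) and (2:3).
M₁ = 3·S₁ + S₂ = [[-42, 42, -63], [-28, 28, -42]] = (-7)·(3, 2)(2, -2, 3)ᵀ and M₂ = 2·S₁ + 3·S₂ = [[-7, 7, 21], [-7, 7, 21]] = (-7)·(1, 1)(1, -1, -3)ᵀ, so take a₁ = (3, 2), b₁ = (2, -2, 3), a₂ = (1, 1), b₂ = (1, -1, -3).
Each slice is an integer combination of E₁ = a₁b₁ᵀ and E₂ = a₂b₂ᵀ: S₁ = −3·E₁ + E₂, S₂ = 2·E₁ − 3·E₂, S₃ = E₁ − 2·E₂; reading off coefficients, c₁ = (-3, 2, 1) and c₂ = (1, -3, -2).
Hence T = (3, 2) ⊗ (2, -2, 3) ⊗ (-3, 2, 1) + (1, 1) ⊗ (1, -1, -3) ⊗ (1, -3, -2), so rank(T) ≤ 2.
These bounds meet, so rank(T) = 2.

2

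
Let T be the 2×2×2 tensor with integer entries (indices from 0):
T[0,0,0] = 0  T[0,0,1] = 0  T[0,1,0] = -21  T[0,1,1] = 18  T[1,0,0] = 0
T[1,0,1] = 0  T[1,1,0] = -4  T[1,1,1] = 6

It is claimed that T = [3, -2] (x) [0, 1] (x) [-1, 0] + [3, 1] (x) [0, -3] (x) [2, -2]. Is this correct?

Yes

Reconstruct entrywise from the claimed factors. For example, T[0,1,0] = -21 and Σₗ aₗ[0]bₗ[1]cₗ[0] = (3)·(1)·(-1) + (3)·(-3)·(2) = -21; checking all 8 entries, every one matches. The claim holds.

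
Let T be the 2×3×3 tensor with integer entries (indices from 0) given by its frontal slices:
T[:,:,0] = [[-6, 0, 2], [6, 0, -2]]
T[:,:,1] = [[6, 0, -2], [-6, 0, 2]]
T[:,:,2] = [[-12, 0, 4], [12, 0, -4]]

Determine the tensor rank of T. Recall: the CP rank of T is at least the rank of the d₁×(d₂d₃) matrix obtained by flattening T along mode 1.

1

Lower bound: T ≠ 0 (e.g. T[0,0,0] = -6), so rank(T) ≥ 1.
Upper bound: the mode-1 fibre T[:,0,0] = [-6, 6] gives a = (1, -1) (primitive direction); the mode-2 fibre T[0,:,0] = [-6, 0, 2] gives b = (3, 0, -1); then c[k] = T[0,0,k] / (a[0]·b[0]) = [-6, 6, -12] / 3 = (-2, 2, -4).
Expanding (1, -1) ∘ (3, 0, -1) ∘ (-2, 2, -4) reproduces all 18 entries of T, so T = (1, -1) ∘ (3, 0, -1) ∘ (-2, 2, -4) and rank(T) ≤ 1.
These bounds meet, so rank(T) = 1.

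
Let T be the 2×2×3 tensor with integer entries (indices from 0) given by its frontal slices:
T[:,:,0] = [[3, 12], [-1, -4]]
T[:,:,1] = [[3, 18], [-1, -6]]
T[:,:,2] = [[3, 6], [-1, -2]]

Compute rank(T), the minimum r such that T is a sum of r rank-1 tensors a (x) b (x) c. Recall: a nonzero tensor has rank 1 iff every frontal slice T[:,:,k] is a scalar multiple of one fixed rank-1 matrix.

Lower bound: the mode-2 unfolding of T (rows indexed by j, columns by (i,k) = (0,0), (0,1), (0,2), (1,0), (1,1), (1,2)) is [[3, 3, 3, -1, -1, -1], [12, 18, 6, -4, -6, -2]].
There the 2×2 minor on rows j ∈ {0, 1}, columns (i,k) ∈ {(0,0), (0,1)} is det [[3, 3], [12, 18]] = 18 ≠ 0, so this unfolding has rank ≥ 2; CP rank is at least every unfolding rank, so rank(T) ≥ 2. (Flattening ranks never certify an upper bound on CP rank; for that we must actually write T with 2 rank-1 terms.)
Upper bound — finding two terms. Every mode-1 slice of T is a multiple of one matrix: T[i,:,:] = a[i]·M with a = [3, -1] and M = [[1, 1, 1], [4, 6, 2]] (rows indexed by j, columns by k). So it suffices to write M as a sum of two rank-1 matrices.
Splitting M by its rows (j = 0, 1), M = [1, 0][1, 1, 1]ᵀ + [0, 1][4, 6, 2]ᵀ.
Hence T = [3, -1] (x) [1, 0] (x) [1, 1, 1] + [3, -1] (x) [0, 1] (x) [4, 6, 2], so rank(T) ≤ 2.
These bounds meet, so rank(T) = 2.

2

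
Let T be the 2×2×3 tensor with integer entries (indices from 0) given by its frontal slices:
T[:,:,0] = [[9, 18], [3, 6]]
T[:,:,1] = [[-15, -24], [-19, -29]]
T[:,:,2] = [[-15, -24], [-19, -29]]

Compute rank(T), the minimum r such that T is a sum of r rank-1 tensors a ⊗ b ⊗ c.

Lower bound: the mode-2 unfolding of T (rows indexed by j, columns by (i,k) = (0,0), (0,1), (0,2), (1,0), (1,1), (1,2)) is [[9, -15, -15, 3, -19, -19], [18, -24, -24, 6, -29, -29]].
There the 2×2 minor on rows j ∈ {0, 1}, columns (i,k) ∈ {(0,0), (0,1)} is det [[9, -15], [18, -24]] = 54 ≠ 0, so this unfolding has rank ≥ 2; CP rank is at least every unfolding rank, so rank(T) ≥ 2. (This is only a lower bound: in general the CP rank may exceed every unfolding rank, so we still need to exhibit 2 rank-1 terms summing to T.)
Upper bound — finding two terms. Write S_k = T[:,:,k] for the frontal slices: S₀ = [[9, 18], [3, 6]], S₁ = [[-15, -24], [-19, -29]], S₂ = [[-15, -24], [-19, -29]].
If T = a₁ ⊗ b₁ ⊗ c₁ + a₂ ⊗ b₂ ⊗ c₂ then each S_k = c₁[k]·a₁b₁ᵀ + c₂[k]·a₂b₂ᵀ. S₀ and S₁ are linearly independent, so a₁b₁ᵀ and a₂b₂ᵀ must span the same plane of matrices: they are the rank-1 matrices of the form x·S₀ + y·S₁.
det(x·S₀ + y·S₁) is 63·xy − 21·y² = 21·(3·x − y)(y), vanishing at (x:y) = (1:3) and (1:0).
M₁ = S₀ + 3·S₁ = [[-36, -54], [-54, -81]] = (-9)·[2, 3][2, 3]ᵀ and M₂ = S₀ = [[9, 18], [3, 6]] = 3·[3, 1][1, 2]ᵀ, so take a₁ = [2, 3], b₁ = [2, 3], a₂ = [3, 1], b₂ = [1, 2].
Each slice is an integer combination of E₁ = a₁b₁ᵀ and E₂ = a₂b₂ᵀ: S₀ = 3·E₂, S₁ = −3·E₁ − E₂, S₂ = −3·E₁ − E₂; reading off coefficients, c₁ = [0, -3, -3] and c₂ = [3, -1, -1].
Hence T = [2, 3] ⊗ [2, 3] ⊗ [0, -3, -3] + [3, 1] ⊗ [1, 2] ⊗ [3, -1, -1], so rank(T) ≤ 2.
These bounds meet, so rank(T) = 2.

2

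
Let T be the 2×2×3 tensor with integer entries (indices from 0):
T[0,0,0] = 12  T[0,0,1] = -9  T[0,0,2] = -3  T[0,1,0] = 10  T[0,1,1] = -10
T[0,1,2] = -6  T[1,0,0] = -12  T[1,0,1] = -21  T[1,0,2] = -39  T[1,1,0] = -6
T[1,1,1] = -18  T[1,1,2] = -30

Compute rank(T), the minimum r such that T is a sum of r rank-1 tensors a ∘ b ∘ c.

Lower bound: in the mode-3 unfolding of T (rows indexed by k, columns by (i,j)) the 2×2 minor on rows k ∈ {0, 1}, columns (i,j) ∈ {(0,0), (0,1)} is det [[12, 10], [-9, -10]] = -30 ≠ 0, so that unfolding has rank ≥ 2 and hence rank(T) ≥ 2 (CP rank is at least every unfolding rank, though it can be larger).
Upper bound: with S_k = T[:,:,k], the two rank-1 terms a₁b₁ᵀ, a₂b₂ᵀ are the rank-1 members of the pencil x·S₀ + y·S₁.
det(x·S₀ + y·S₁) is 48·x² − 72·xy − 48·y² = 24·(x − 2·y)(2·x + y), vanishing at (x:y) = (2:1) and (1:-2).
M₁ = 2·S₀ + S₁ = [[15, 10], [-45, -30]] = 5·[1, -3][3, 2]ᵀ and M₂ = S₀ − 2·S₁ = [[30, 30], [30, 30]] = 30·[1, 1][1, 1]ᵀ, so take a₁ = [1, -3], b₁ = [3, 2], a₂ = [1, 1], b₂ = [1, 1].
Each slice is an integer combination of E₁ = a₁b₁ᵀ and E₂ = a₂b₂ᵀ: S₀ = 2·E₁ + 6·E₂, S₁ = E₁ − 12·E₂, S₂ = 3·E₁ − 12·E₂; reading off coefficients, c₁ = [2, 1, 3] and c₂ = [6, -12, -12].
Hence T = [1, -3] ∘ [3, 2] ∘ [2, 1, 3] + [1, 1] ∘ [1, 1] ∘ [6, -12, -12], so rank(T) ≤ 2.
These bounds meet, so rank(T) = 2.

2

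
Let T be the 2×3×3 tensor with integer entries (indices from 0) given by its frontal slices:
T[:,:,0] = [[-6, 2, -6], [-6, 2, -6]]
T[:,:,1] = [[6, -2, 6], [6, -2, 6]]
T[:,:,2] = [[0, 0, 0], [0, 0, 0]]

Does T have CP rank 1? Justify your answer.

Yes

The mode-1 fibre T[:,0,0] = [-6, -6] gives a = [1, 1] (primitive direction); the mode-2 fibre T[0,:,0] = [-6, 2, -6] gives b = [3, -1, 3]; then c[k] = T[0,0,k] / (a[0]·b[0]) = [-6, 6, 0] / 3 = [-2, 2, 0].
Expanding [1, 1] ⊗ [3, -1, 3] ⊗ [-2, 2, 0] reproduces all 18 entries of T, so T = [1, 1] ⊗ [3, -1, 3] ⊗ [-2, 2, 0] and rank(T) ≤ 1.
Equivalently every frontal slice T[:,:,k] is c[k] times the rank-1 matrix [1, 1] ⊗ [3, -1, 3]. So T has rank 1 (it is nonzero).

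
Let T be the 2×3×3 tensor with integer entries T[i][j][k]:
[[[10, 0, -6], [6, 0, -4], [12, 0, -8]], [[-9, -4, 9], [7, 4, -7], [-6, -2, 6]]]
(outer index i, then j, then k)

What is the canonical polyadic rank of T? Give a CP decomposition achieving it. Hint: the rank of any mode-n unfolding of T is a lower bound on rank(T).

rank(T) = 3

Lower bound: the mode-2 unfolding of T (rows indexed by j, columns by (i,k) = (0,0), (0,1), (0,2), (1,0), (1,1), (1,2)) is [[10, 0, -6, -9, -4, 9], [6, 0, -4, 7, 4, -7], [12, 0, -8, -6, -2, 6]].
There the 3×3 minor on rows j ∈ {0, 1, 2}, columns (i,k) ∈ {(0,0), (0,2), (1,0)} is det [[10, -6, -9], [6, -4, 7], [12, -8, -6]] = 80 ≠ 0, so this unfolding has rank ≥ 3; CP rank is at least every unfolding rank, so rank(T) ≥ 3. (Flattening ranks never certify an upper bound on CP rank; for that we must actually write T with 3 rank-1 terms.)
Upper bound: T is a sum of 3 rank-1 terms, T = [0, 1] ⊗ [2, -2, 1] ⊗ [-4, -2, 4] + [1, 0] ⊗ [2, 1, 2] ⊗ [4, 0, -2] + [2, -1] ⊗ [1, 1, 2] ⊗ [1, 0, -1] (one valid choice — decompositions are not unique — normalised so each a, b is primitive with positive first nonzero entry; check it by expanding all entries), so rank(T) ≤ 3.
These bounds meet, so rank(T) = 3.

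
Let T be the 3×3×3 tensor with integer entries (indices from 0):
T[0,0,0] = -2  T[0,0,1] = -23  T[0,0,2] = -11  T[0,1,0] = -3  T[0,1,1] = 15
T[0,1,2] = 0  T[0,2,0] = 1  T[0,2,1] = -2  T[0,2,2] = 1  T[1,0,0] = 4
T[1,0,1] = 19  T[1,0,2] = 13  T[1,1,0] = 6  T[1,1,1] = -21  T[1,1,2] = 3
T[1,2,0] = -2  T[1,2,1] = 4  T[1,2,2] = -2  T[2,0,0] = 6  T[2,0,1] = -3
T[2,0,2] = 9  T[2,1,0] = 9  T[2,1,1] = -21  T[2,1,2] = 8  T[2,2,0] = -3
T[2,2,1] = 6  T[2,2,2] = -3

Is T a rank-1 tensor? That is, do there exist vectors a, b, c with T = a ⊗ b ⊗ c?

The mode-3 unfolding of T (rows indexed by k, columns by (i,j) = (0,0), (0,1), (0,2), (1,0), (1,1), (1,2), (2,0), (2,1), (2,2)) is [[-2, -3, 1, 4, 6, -2, 6, 9, -3], [-23, 15, -2, 19, -21, 4, -3, -21, 6], [-11, 0, 1, 13, 3, -2, 9, 8, -3]].
There the 2×2 minor on rows k ∈ {0, 1}, columns (i,j) ∈ {(0,0), (0,1)} is det [[-2, -3], [-23, 15]] = -99 ≠ 0, so this unfolding has rank ≥ 2; CP rank is at least every unfolding rank, so rank(T) ≥ 2.
In particular rank(T) ≥ 2 > 1, so T is not rank-1.

No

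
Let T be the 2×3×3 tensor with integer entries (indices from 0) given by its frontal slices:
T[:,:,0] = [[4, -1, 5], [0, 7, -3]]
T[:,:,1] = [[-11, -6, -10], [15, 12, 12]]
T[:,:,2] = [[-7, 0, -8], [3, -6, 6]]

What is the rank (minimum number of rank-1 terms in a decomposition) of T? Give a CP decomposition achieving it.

Lower bound: the mode-3 unfolding of T (rows indexed by k, columns by (i,j) = (0,0), (0,1), (0,2), (1,0), (1,1), (1,2)) is [[4, -1, 5, 0, 7, -3], [-11, -6, -10, 15, 12, 12], [-7, 0, -8, 3, -6, 6]].
There the 2×2 minor on rows k ∈ {0, 1}, columns (i,j) ∈ {(0,0), (0,1)} is det [[4, -1], [-11, -6]] = -35 ≠ 0, so this unfolding has rank ≥ 2; CP rank is at least every unfolding rank, so rank(T) ≥ 2. (Flattening ranks never certify an upper bound on CP rank; for that we must actually write T with 2 rank-1 terms.)
Upper bound — finding two terms. Write S_k = T[:,:,k] for the frontal slices: S₀ = [[4, -1, 5], [0, 7, -3]], S₁ = [[-11, -6, -10], [15, 12, 12]], S₂ = [[-7, 0, -8], [3, -6, 6]].
If T = a₁ ⊗ b₁ ⊗ c₁ + a₂ ⊗ b₂ ⊗ c₂ then each S_k = c₁[k]·a₁b₁ᵀ + c₂[k]·a₂b₂ᵀ. S₀ and S₁ are linearly independent, so a₁b₁ᵀ and a₂b₂ᵀ must span the same plane of matrices: they are the rank-1 matrices of the form x·S₀ + y·S₁.
The 2×2 minor of x·S₀ + y·S₁ on rows {0,1}, columns {0,1} is 28·x² − 14·xy − 42·y² = 14·(2·x − 3·y)(x + y), vanishing at (x:y) = (3:2) and (1:-1).
M₁ = 3·S₀ + 2·S₁ = [[-10, -15, -5], [30, 45, 15]] = (-5)·(1, -3)(2, 3, 1)ᵀ and M₂ = S₀ − S₁ = [[15, 5, 15], [-15, -5, -15]] = 5·(1, -1)(3, 1, 3)ᵀ, so take a₁ = (1, -3), b₁ = (2, 3, 1), a₂ = (1, -1), b₂ = (3, 1, 3).
Each slice is an integer combination of E₁ = a₁b₁ᵀ and E₂ = a₂b₂ᵀ: S₀ = −E₁ + 2·E₂, S₁ = −E₁ − 3·E₂, S₂ = E₁ − 3·E₂; reading off coefficients, c₁ = (-1, -1, 1) and c₂ = (2, -3, -3).
Hence T = (1, -3) ⊗ (2, 3, 1) ⊗ (-1, -1, 1) + (1, -1) ⊗ (3, 1, 3) ⊗ (2, -3, -3), so rank(T) ≤ 2.
These bounds meet, so rank(T) = 2.
Check entry T[1,1,0] = 7: (-3)·(3)·(-1) + (-1)·(1)·(2) = 7.

rank(T) = 2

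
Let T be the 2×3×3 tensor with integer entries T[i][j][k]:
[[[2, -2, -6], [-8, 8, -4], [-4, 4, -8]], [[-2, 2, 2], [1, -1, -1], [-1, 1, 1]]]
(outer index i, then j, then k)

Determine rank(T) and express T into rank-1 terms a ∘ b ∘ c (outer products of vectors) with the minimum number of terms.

Lower bound: the mode-3 unfolding of T (rows indexed by k, columns by (i,j) = (0,0), (0,1), (0,2), (1,0), (1,1), (1,2)) is [[2, -8, -4, -2, 1, -1], [-2, 8, 4, 2, -1, 1], [-6, -4, -8, 2, -1, 1]].
There the 2×2 minor on rows k ∈ {0, 2}, columns (i,j) ∈ {(0,0), (0,1)} is det [[2, -8], [-6, -4]] = -56 ≠ 0, so this unfolding has rank ≥ 2; CP rank is at least every unfolding rank, so rank(T) ≥ 2. (Unfolding ranks only ever bound the CP rank from below — rank(T) can be strictly larger than all of them — so the matching upper bound has to come from an explicit 2-term decomposition.)
Upper bound — finding two terms. Write S_k = T[:,:,k] for the frontal slices: S₀ = [[2, -8, -4], [-2, 1, -1]], S₁ = [[-2, 8, 4], [2, -1, 1]], S₂ = [[-6, -4, -8], [2, -1, 1]].
If T = a₁ ∘ b₁ ∘ c₁ + a₂ ∘ b₂ ∘ c₂ then each S_k = c₁[k]·a₁b₁ᵀ + c₂[k]·a₂b₂ᵀ. S₀ and S₂ are linearly independent, so a₁b₁ᵀ and a₂b₂ᵀ must span the same plane of matrices: they are the rank-1 matrices of the form x·S₀ + y·S₂.
The 2×2 minor of x·S₀ + y·S₂ on rows {0,1}, columns {0,1} is −14·x² + 14·y² = (-14)·(x − y)(x + y), vanishing at (x:y) = (1:1) and (1:-1).
M₁ = S₀ + S₂ = [[-4, -12, -12], [0, 0, 0]] = (-4)·[1, 0][1, 3, 3]ᵀ and M₂ = S₀ − S₂ = [[8, -4, 4], [-4, 2, -2]] = 2·[2, -1][2, -1, 1]ᵀ, so take a₁ = [1, 0], b₁ = [1, 3, 3], a₂ = [2, -1], b₂ = [2, -1, 1].
Each slice is an integer combination of E₁ = a₁b₁ᵀ and E₂ = a₂b₂ᵀ: S₀ = −2·E₁ + E₂, S₁ = 2·E₁ − E₂, S₂ = −2·E₁ − E₂; reading off coefficients, c₁ = [-2, 2, -2] and c₂ = [1, -1, -1].
Hence T = [1, 0] ∘ [1, 3, 3] ∘ [-2, 2, -2] + [2, -1] ∘ [2, -1, 1] ∘ [1, -1, -1], so rank(T) ≤ 2.
These bounds meet, so rank(T) = 2.

rank(T) = 2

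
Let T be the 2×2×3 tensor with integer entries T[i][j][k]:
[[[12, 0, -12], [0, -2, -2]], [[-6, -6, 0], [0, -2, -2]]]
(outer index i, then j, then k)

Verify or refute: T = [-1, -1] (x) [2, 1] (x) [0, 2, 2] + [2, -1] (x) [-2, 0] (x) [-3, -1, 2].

Reconstruct entrywise from the claimed factors. For example, T[1,1,1] = -2 and Σₗ aₗ[1]bₗ[1]cₗ[1] = (-1)·(1)·(2) + (-1)·(0)·(-1) = -2; checking all 12 entries, every one matches. The claim holds.

Yes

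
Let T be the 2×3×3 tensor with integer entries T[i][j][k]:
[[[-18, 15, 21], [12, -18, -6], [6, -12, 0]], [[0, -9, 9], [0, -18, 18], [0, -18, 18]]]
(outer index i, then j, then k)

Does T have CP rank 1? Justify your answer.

No

The mode-3 unfolding of T (rows indexed by k, columns by (i,j) = (0,0), (0,1), (0,2), (1,0), (1,1), (1,2)) is [[-18, 12, 6, 0, 0, 0], [15, -18, -12, -9, -18, -18], [21, -6, 0, 9, 18, 18]].
There the 2×2 minor on rows k ∈ {0, 1}, columns (i,j) ∈ {(0,0), (0,1)} is det [[-18, 12], [15, -18]] = 144 ≠ 0, so this unfolding has rank ≥ 2; CP rank is at least every unfolding rank, so rank(T) ≥ 2.
In particular rank(T) ≥ 2 > 1, so T is not rank-1.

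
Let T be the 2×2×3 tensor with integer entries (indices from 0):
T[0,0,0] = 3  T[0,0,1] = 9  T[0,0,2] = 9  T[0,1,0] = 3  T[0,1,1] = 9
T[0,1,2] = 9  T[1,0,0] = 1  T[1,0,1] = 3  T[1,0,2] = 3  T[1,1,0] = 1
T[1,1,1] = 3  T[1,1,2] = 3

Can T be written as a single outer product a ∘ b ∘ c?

Yes

If T = a ∘ b ∘ c then every fibre of T is a multiple of the corresponding factor, so read the factors off the fibres through the nonzero entry T[0,0,0] = 3.
The mode-1 fibre T[:,0,0] = [3, 1] gives a = (3, 1) (primitive direction); the mode-2 fibre T[0,:,0] = [3, 3] gives b = (1, 1); then c[k] = T[0,0,k] / (a[0]·b[0]) = [3, 9, 9] / 3 = (1, 3, 3).
Expanding (3, 1) ∘ (1, 1) ∘ (1, 3, 3) reproduces all 12 entries of T, so T = (3, 1) ∘ (1, 1) ∘ (1, 3, 3) and rank(T) ≤ 1.
Equivalently every frontal slice T[:,:,k] is c[k] times the rank-1 matrix (3, 1) ∘ (1, 1). So T has rank 1 (it is nonzero).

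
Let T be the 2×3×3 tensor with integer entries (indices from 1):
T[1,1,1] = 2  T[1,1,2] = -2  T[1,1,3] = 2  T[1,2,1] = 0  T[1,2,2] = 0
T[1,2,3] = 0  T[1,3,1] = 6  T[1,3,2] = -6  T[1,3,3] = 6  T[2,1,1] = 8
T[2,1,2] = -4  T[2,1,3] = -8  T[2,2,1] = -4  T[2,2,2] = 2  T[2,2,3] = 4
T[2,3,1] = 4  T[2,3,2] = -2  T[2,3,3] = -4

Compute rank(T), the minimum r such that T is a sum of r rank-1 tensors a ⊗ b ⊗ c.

2

Lower bound: the mode-1 unfolding of T (rows indexed by i, columns by (j,k) = (1,1), (1,2), (1,3), (2,1), (2,2), (2,3), (3,1), (3,2), (3,3)) is [[2, -2, 2, 0, 0, 0, 6, -6, 6], [8, -4, -8, -4, 2, 4, 4, -2, -4]].
There the 2×2 minor on rows i ∈ {1, 2}, columns (j,k) ∈ {(1,1), (1,2)} is det [[2, -2], [8, -4]] = 8 ≠ 0, so this unfolding has rank ≥ 2; CP rank is at least every unfolding rank, so rank(T) ≥ 2. (This is only a lower bound: in general the CP rank may exceed every unfolding rank, so we still need to exhibit 2 rank-1 terms summing to T.)
Upper bound — finding two terms. Write S_k = T[:,:,k] for the frontal slices: S₁ = [[2, 0, 6], [8, -4, 4]], S₂ = [[-2, 0, -6], [-4, 2, -2]], S₃ = [[2, 0, 6], [-8, 4, -4]].
If T = a₁ ⊗ b₁ ⊗ c₁ + a₂ ⊗ b₂ ⊗ c₂ then each S_k = c₁[k]·a₁b₁ᵀ + c₂[k]·a₂b₂ᵀ. S₁ and S₂ are linearly independent, so a₁b₁ᵀ and a₂b₂ᵀ must span the same plane of matrices: they are the rank-1 matrices of the form x·S₁ + y·S₂.
The 2×2 minor of x·S₁ + y·S₂ on rows {1,2}, columns {1,2} is −8·x² + 12·xy − 4·y² = (-4)·(2·x − y)(x − y), vanishing at (x:y) = (1:2) and (1:1).
M₁ = S₁ + 2·S₂ = [[-2, 0, -6], [0, 0, 0]] = (-2)·[1, 0][1, 0, 3]ᵀ and M₂ = S₁ + S₂ = [[0, 0, 0], [4, -2, 2]] = 2·[0, 1][2, -1, 1]ᵀ, so take a₁ = [1, 0], b₁ = [1, 0, 3], a₂ = [0, 1], b₂ = [2, -1, 1].
Each slice is an integer combination of E₁ = a₁b₁ᵀ and E₂ = a₂b₂ᵀ: S₁ = 2·E₁ + 4·E₂, S₂ = −2·E₁ − 2·E₂, S₃ = 2·E₁ − 4·E₂; reading off coefficients, c₁ = [2, -2, 2] and c₂ = [4, -2, -4].
Hence T = [1, 0] ⊗ [1, 0, 3] ⊗ [2, -2, 2] + [0, 1] ⊗ [2, -1, 1] ⊗ [4, -2, -4], so rank(T) ≤ 2.
These bounds meet, so rank(T) = 2.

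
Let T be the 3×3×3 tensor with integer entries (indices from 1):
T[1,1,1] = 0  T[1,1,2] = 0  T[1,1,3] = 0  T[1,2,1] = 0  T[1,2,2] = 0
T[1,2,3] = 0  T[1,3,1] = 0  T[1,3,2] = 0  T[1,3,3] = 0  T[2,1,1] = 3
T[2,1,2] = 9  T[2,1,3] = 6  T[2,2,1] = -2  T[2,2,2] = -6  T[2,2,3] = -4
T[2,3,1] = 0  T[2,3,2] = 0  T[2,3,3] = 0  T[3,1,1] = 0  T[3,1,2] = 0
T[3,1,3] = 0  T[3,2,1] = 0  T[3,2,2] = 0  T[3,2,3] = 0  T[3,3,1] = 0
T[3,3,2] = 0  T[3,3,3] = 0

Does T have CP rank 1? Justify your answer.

If T = a (x) b (x) c then every fibre of T is a multiple of the corresponding factor, so read the factors off the fibres through the nonzero entry T[2,1,1] = 3.
The mode-1 fibre T[:,1,1] = [0, 3, 0] gives a = (0, 1, 0) (primitive direction); the mode-2 fibre T[2,:,1] = [3, -2, 0] gives b = (3, -2, 0); then c[k] = T[2,1,k] / (a[2]·b[1]) = [3, 9, 6] / 3 = (1, 3, 2).
Expanding (0, 1, 0) (x) (3, -2, 0) (x) (1, 3, 2) reproduces all 27 entries of T, so T = (0, 1, 0) (x) (3, -2, 0) (x) (1, 3, 2) and rank(T) ≤ 1.
Equivalently every frontal slice T[:,:,k] is c[k] times the rank-1 matrix (0, 1, 0) (x) (3, -2, 0). So T has rank 1 (it is nonzero).

Yes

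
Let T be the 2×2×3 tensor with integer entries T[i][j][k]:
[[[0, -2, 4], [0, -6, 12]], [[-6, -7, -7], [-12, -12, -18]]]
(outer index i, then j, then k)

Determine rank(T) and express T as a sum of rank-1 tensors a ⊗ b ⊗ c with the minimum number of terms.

rank(T) = 2

Lower bound: the mode-2 unfolding of T (rows indexed by j, columns by (i,k) = (0,0), (0,1), (0,2), (1,0), (1,1), (1,2)) is [[0, -2, 4, -6, -7, -7], [0, -6, 12, -12, -12, -18]].
There the 2×2 minor on rows j ∈ {0, 1}, columns (i,k) ∈ {(0,1), (1,0)} is det [[-2, -6], [-6, -12]] = -12 ≠ 0, so this unfolding has rank ≥ 2; CP rank is at least every unfolding rank, so rank(T) ≥ 2. (Flattening ranks never certify an upper bound on CP rank; for that we must actually write T with 2 rank-1 terms.)
Upper bound — finding two terms. Write S_k = T[:,:,k] for the frontal slices: S₀ = [[0, 0], [-6, -12]], S₁ = [[-2, -6], [-7, -12]], S₂ = [[4, 12], [-7, -18]].
If T = a₁ ⊗ b₁ ⊗ c₁ + a₂ ⊗ b₂ ⊗ c₂ then each S_k = c₁[k]·a₁b₁ᵀ + c₂[k]·a₂b₂ᵀ. S₀ and S₁ are linearly independent, so a₁b₁ᵀ and a₂b₂ᵀ must span the same plane of matrices: they are the rank-1 matrices of the form x·S₀ + y·S₁.
det(x·S₀ + y·S₁) is −12·xy − 18·y² = (-6)·(2·x + 3·y)(y), vanishing at (x:y) = (3:-2) and (1:0).
M₁ = 3·S₀ − 2·S₁ = [[4, 12], [-4, -12]] = 4·[1, -1][1, 3]ᵀ and M₂ = S₀ = [[0, 0], [-6, -12]] = (-6)·[0, 1][1, 2]ᵀ, so take a₁ = [1, -1], b₁ = [1, 3], a₂ = [0, 1], b₂ = [1, 2].
Each slice is an integer combination of E₁ = a₁b₁ᵀ and E₂ = a₂b₂ᵀ: S₀ = −6·E₂, S₁ = −2·E₁ − 9·E₂, S₂ = 4·E₁ − 3·E₂; reading off coefficients, c₁ = [0, -2, 4] and c₂ = [-6, -9, -3].
Hence T = [1, -1] ⊗ [1, 3] ⊗ [0, -2, 4] + [0, 1] ⊗ [1, 2] ⊗ [-6, -9, -3], so rank(T) ≤ 2.
These bounds meet, so rank(T) = 2.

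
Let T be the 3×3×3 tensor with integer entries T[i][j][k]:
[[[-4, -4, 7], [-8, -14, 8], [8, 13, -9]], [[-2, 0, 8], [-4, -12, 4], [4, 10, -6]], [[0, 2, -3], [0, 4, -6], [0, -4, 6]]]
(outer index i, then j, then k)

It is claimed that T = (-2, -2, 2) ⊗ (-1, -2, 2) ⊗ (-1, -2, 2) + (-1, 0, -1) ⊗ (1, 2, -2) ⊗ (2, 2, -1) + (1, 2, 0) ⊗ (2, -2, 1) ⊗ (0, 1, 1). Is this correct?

Yes

Reconstruct entrywise from the claimed factors. For example, T[2,2,2] = 6 and Σₗ aₗ[2]bₗ[2]cₗ[2] = (2)·(2)·(2) + (-1)·(-2)·(-1) + (0)·(1)·(1) = 6; checking all 27 entries, every one matches. The claim holds.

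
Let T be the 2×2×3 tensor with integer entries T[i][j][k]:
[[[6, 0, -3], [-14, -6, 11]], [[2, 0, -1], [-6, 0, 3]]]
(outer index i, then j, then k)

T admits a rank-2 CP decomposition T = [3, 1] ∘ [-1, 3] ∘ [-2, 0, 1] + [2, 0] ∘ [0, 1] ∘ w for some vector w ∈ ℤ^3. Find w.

Subtract the known terms from T to get the rank-1 residual R = [2, 0] ∘ [0, 1] ∘ w, so R[i,j,k] = a[i]·b[j]·w[k]. Pick indices with nonzero a[0]·b[1] = (2)·(1) = 2. Only the fibre through (0,1,·) is needed: R[0,1,:] = T[0,1,:] − Σₗ aₗ[0]bₗ[1]cₗ = [-14, -6, 11] − (3)·(3)·[-2, 0, 1] = [4, -6, 2]. Then w[k] = R[0,1,k] / 2 for each k, giving w = [4, -6, 2] / 2 = [2, -3, 1].

w = [2, -3, 1]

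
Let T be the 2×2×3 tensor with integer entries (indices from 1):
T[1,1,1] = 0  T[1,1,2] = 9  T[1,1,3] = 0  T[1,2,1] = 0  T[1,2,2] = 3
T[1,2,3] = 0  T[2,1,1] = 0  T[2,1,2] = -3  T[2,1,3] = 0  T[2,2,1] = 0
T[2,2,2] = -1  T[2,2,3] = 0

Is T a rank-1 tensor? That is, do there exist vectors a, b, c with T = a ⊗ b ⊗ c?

Yes

If T = a ⊗ b ⊗ c then every fibre of T is a multiple of the corresponding factor, so read the factors off the fibres through the nonzero entry T[1,1,2] = 9.
The mode-1 fibre T[:,1,2] = [9, -3] gives a = (3, -1) (primitive direction); the mode-2 fibre T[1,:,2] = [9, 3] gives b = (3, 1); then c[k] = T[1,1,k] / (a[1]·b[1]) = [0, 9, 0] / 9 = (0, 1, 0).
Expanding (3, -1) ⊗ (3, 1) ⊗ (0, 1, 0) reproduces all 12 entries of T, so T = (3, -1) ⊗ (3, 1) ⊗ (0, 1, 0) and rank(T) ≤ 1.
Equivalently every frontal slice T[:,:,k] is c[k] times the rank-1 matrix (3, -1) ⊗ (3, 1). So T has rank 1 (it is nonzero).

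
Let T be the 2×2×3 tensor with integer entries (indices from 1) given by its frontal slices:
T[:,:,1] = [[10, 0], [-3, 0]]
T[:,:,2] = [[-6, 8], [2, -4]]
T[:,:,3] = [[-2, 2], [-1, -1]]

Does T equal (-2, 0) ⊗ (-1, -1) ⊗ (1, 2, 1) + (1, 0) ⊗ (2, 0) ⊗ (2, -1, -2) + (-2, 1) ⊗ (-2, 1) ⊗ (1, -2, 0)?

Reconstruct entry (2,1,1) from the claimed factors: Σₗ aₗ[2]bₗ[1]cₗ[1] = (0)·(-1)·(1) + (0)·(2)·(2) + (1)·(-2)·(1) = -2, but T[2,1,1] = -3. The claim is false.

No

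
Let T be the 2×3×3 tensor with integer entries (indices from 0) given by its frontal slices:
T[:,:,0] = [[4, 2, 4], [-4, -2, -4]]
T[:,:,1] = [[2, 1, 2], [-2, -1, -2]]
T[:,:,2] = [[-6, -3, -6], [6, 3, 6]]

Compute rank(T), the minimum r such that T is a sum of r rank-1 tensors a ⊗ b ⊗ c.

Lower bound: T ≠ 0 (e.g. T[0,0,0] = 4), so rank(T) ≥ 1.
Upper bound: the mode-1 fibre T[:,0,0] = [4, -4] gives a = [1, -1] (primitive direction); the mode-2 fibre T[0,:,0] = [4, 2, 4] gives b = [2, 1, 2]; then c[k] = T[0,0,k] / (a[0]·b[0]) = [4, 2, -6] / 2 = [2, 1, -3].
Expanding [1, -1] ⊗ [2, 1, 2] ⊗ [2, 1, -3] reproduces all 18 entries of T, so T = [1, -1] ⊗ [2, 1, 2] ⊗ [2, 1, -3] and rank(T) ≤ 1.
These bounds meet, so rank(T) = 1.

1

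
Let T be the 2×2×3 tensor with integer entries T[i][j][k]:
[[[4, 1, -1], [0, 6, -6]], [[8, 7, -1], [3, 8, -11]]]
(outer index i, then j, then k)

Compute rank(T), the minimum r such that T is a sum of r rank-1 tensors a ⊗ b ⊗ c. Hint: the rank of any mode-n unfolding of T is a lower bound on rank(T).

Lower bound: the mode-3 unfolding of T (rows indexed by k, columns by (i,j) = (0,0), (0,1), (1,0), (1,1)) is [[4, 0, 8, 3], [1, 6, 7, 8], [-1, -6, -1, -11]].
There the 3×3 minor on rows k ∈ {0, 1, 2}, columns (i,j) ∈ {(0,0), (0,1), (1,0)} is det [[4, 0, 8], [1, 6, 7], [-1, -6, -1]] = 144 ≠ 0, so this unfolding has rank ≥ 3; CP rank is at least every unfolding rank, so rank(T) ≥ 3. (This is only a lower bound: in general the CP rank may exceed every unfolding rank, so we still need to exhibit 3 rank-1 terms summing to T.)
Upper bound: T is a sum of 3 rank-1 terms, T = (0, 1) ⊗ (2, -1) ⊗ (1, 2, 1) + (1, 1) ⊗ (1, -2) ⊗ (2, -1, 1) + (1, 2) ⊗ (1, 2) ⊗ (2, 2, -2) (written with every a and b primitive with positive leading entry and the scale carried by c; CP decompositions are not unique, and this one is verified by expanding entrywise), so rank(T) ≤ 3.
These bounds meet, so rank(T) = 3.
Check entry T[1,0,2] = -1: (1)·(2)·(1) + (1)·(1)·(1) + (2)·(1)·(-2) = -1.

3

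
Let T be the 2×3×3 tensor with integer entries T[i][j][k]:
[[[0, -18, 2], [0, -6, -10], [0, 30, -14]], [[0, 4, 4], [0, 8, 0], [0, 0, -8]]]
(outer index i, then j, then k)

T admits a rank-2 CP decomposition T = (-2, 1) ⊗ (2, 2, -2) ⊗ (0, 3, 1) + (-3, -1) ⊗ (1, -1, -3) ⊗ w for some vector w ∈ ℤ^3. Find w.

w = (0, 2, -2)

Subtract the known terms from T to get the rank-1 residual R = (-3, -1) ⊗ (1, -1, -3) ⊗ w, so R[i,j,k] = a[i]·b[j]·w[k]. Pick indices with nonzero a[0]·b[0] = (-3)·(1) = -3. Only the fibre through (0,0,·) is needed: R[0,0,:] = T[0,0,:] − Σₗ aₗ[0]bₗ[0]cₗ = [0, -18, 2] − (-2)·(2)·(0, 3, 1) = [0, -6, 6]. Then w[k] = R[0,0,k] / -3 for each k, giving w = [0, -6, 6] / -3 = (0, 2, -2).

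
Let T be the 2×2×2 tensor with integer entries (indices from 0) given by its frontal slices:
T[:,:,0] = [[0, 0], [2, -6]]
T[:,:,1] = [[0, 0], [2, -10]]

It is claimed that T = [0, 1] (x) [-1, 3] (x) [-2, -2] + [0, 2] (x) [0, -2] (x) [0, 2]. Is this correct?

No

Reconstruct entry (1,1,1) from the claimed factors: Σₗ aₗ[1]bₗ[1]cₗ[1] = (1)·(3)·(-2) + (2)·(-2)·(2) = -14, but T[1,1,1] = -10. The claim is false.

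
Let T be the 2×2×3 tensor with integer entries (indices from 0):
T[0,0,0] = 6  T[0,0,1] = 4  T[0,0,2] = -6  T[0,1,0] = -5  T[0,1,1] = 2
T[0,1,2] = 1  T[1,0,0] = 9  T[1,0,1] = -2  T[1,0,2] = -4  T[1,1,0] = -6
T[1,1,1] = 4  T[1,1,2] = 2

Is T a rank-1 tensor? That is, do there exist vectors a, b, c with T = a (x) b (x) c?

The mode-3 unfolding of T (rows indexed by k, columns by (i,j) = (0,0), (0,1), (1,0), (1,1)) is [[6, -5, 9, -6], [4, 2, -2, 4], [-6, 1, -4, 2]].
There the 3×3 minor on rows k ∈ {0, 1, 2}, columns (i,j) ∈ {(0,0), (0,1), (1,0)} is det [[6, -5, 9], [4, 2, -2], [-6, 1, -4]] = -32 ≠ 0, so this unfolding has rank ≥ 3; CP rank is at least every unfolding rank, so rank(T) ≥ 3.
In particular rank(T) ≥ 3 > 1, so T is not rank-1.

No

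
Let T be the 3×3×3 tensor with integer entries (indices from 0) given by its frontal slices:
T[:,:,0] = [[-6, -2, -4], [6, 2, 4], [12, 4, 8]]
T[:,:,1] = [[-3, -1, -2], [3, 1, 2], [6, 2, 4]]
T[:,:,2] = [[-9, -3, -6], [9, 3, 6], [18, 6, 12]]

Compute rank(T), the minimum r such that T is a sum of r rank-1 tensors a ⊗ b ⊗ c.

Lower bound: T ≠ 0 (e.g. T[0,0,0] = -6), so rank(T) ≥ 1.
Upper bound: the mode-1 fibre T[:,0,0] = [-6, 6, 12] gives a = [1, -1, -2] (primitive direction); the mode-2 fibre T[0,:,0] = [-6, -2, -4] gives b = [3, 1, 2]; then c[k] = T[0,0,k] / (a[0]·b[0]) = [-6, -3, -9] / 3 = [-2, -1, -3].
Expanding [1, -1, -2] ⊗ [3, 1, 2] ⊗ [-2, -1, -3] reproduces all 27 entries of T, so T = [1, -1, -2] ⊗ [3, 1, 2] ⊗ [-2, -1, -3] and rank(T) ≤ 1.
These bounds meet, so rank(T) = 1.

1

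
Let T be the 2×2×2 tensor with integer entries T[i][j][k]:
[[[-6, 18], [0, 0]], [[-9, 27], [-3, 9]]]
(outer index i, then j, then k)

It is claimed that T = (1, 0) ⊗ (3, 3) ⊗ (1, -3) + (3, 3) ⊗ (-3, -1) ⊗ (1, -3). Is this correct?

Reconstruct entrywise from the claimed factors. For example, T[0,1,1] = 0 and Σₗ aₗ[0]bₗ[1]cₗ[1] = (1)·(3)·(-3) + (3)·(-1)·(-3) = 0; checking all 8 entries, every one matches. The claim holds.

Yes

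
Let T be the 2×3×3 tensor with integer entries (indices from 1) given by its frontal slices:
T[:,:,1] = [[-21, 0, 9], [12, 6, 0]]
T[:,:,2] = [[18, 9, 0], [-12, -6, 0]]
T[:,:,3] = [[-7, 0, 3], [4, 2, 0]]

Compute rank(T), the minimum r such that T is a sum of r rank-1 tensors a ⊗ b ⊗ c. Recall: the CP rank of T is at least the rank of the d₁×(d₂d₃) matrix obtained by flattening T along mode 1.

2

Lower bound: the mode-3 unfolding of T (rows indexed by k, columns by (i,j) = (1,1), (1,2), (1,3), (2,1), (2,2), (2,3)) is [[-21, 0, 9, 12, 6, 0], [18, 9, 0, -12, -6, 0], [-7, 0, 3, 4, 2, 0]].
There the 2×2 minor on rows k ∈ {1, 2}, columns (i,j) ∈ {(1,1), (1,2)} is det [[-21, 0], [18, 9]] = -189 ≠ 0, so this unfolding has rank ≥ 2; CP rank is at least every unfolding rank, so rank(T) ≥ 2. (Unfolding ranks only ever bound the CP rank from below — rank(T) can be strictly larger than all of them — so the matching upper bound has to come from an explicit 2-term decomposition.)
Upper bound — finding two terms. Write S_k = T[:,:,k] for the frontal slices: S₁ = [[-21, 0, 9], [12, 6, 0]], S₂ = [[18, 9, 0], [-12, -6, 0]], S₃ = [[-7, 0, 3], [4, 2, 0]].
If T = a₁ ⊗ b₁ ⊗ c₁ + a₂ ⊗ b₂ ⊗ c₂ then each S_k = c₁[k]·a₁b₁ᵀ + c₂[k]·a₂b₂ᵀ. S₁ and S₂ are linearly independent, so a₁b₁ᵀ and a₂b₂ᵀ must span the same plane of matrices: they are the rank-1 matrices of the form x·S₁ + y·S₂.
The 2×2 minor of x·S₁ + y·S₂ on rows {1,2}, columns {1,2} is −126·x² + 126·xy = (-126)·(x − y)(x), vanishing at (x:y) = (1:1) and (0:1).
M₁ = S₁ + S₂ = [[-3, 9, 9], [0, 0, 0]] = (-3)·(1, 0)(1, -3, -3)ᵀ and M₂ = S₂ = [[18, 9, 0], [-12, -6, 0]] = 3·(3, -2)(2, 1, 0)ᵀ, so take a₁ = (1, 0), b₁ = (1, -3, -3), a₂ = (3, -2), b₂ = (2, 1, 0).
Each slice is an integer combination of E₁ = a₁b₁ᵀ and E₂ = a₂b₂ᵀ: S₁ = −3·E₁ − 3·E₂, S₂ = 3·E₂, S₃ = −E₁ − E₂; reading off coefficients, c₁ = (-3, 0, -1) and c₂ = (-3, 3, -1).
Hence T = (1, 0) ⊗ (1, -3, -3) ⊗ (-3, 0, -1) + (3, -2) ⊗ (2, 1, 0) ⊗ (-3, 3, -1), so rank(T) ≤ 2.
These bounds meet, so rank(T) = 2.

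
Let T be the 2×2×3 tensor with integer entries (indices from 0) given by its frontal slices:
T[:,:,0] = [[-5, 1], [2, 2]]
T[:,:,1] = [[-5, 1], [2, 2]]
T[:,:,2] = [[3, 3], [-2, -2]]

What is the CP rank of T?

2

Lower bound: the mode-3 unfolding of T (rows indexed by k, columns by (i,j) = (0,0), (0,1), (1,0), (1,1)) is [[-5, 1, 2, 2], [-5, 1, 2, 2], [3, 3, -2, -2]].
There the 2×2 minor on rows k ∈ {0, 2}, columns (i,j) ∈ {(0,0), (0,1)} is det [[-5, 1], [3, 3]] = -18 ≠ 0, so this unfolding has rank ≥ 2; CP rank is at least every unfolding rank, so rank(T) ≥ 2. (Unfolding ranks only ever bound the CP rank from below — rank(T) can be strictly larger than all of them — so the matching upper bound has to come from an explicit 2-term decomposition.)
Upper bound — finding two terms. Write S_k = T[:,:,k] for the frontal slices: S₀ = [[-5, 1], [2, 2]], S₁ = [[-5, 1], [2, 2]], S₂ = [[3, 3], [-2, -2]].
If T = a₁ ⊗ b₁ ⊗ c₁ + a₂ ⊗ b₂ ⊗ c₂ then each S_k = c₁[k]·a₁b₁ᵀ + c₂[k]·a₂b₂ᵀ. S₀ and S₂ are linearly independent, so a₁b₁ᵀ and a₂b₂ᵀ must span the same plane of matrices: they are the rank-1 matrices of the form x·S₀ + y·S₂.
det(x·S₀ + y·S₂) is −12·x² + 12·xy = (-12)·(x − y)(x), vanishing at (x:y) = (1:1) and (0:1).
M₁ = S₀ + S₂ = [[-2, 4], [0, 0]] = (-2)·[1, 0][1, -2]ᵀ and M₂ = S₂ = [[3, 3], [-2, -2]] = [3, -2][1, 1]ᵀ, so take a₁ = [1, 0], b₁ = [1, -2], a₂ = [3, -2], b₂ = [1, 1].
Each slice is an integer combination of E₁ = a₁b₁ᵀ and E₂ = a₂b₂ᵀ: S₀ = −2·E₁ − E₂, S₁ = −2·E₁ − E₂, S₂ = E₂; reading off coefficients, c₁ = [-2, -2, 0] and c₂ = [-1, -1, 1].
Hence T = [1, 0] ⊗ [1, -2] ⊗ [-2, -2, 0] + [3, -2] ⊗ [1, 1] ⊗ [-1, -1, 1], so rank(T) ≤ 2.
These bounds meet, so rank(T) = 2.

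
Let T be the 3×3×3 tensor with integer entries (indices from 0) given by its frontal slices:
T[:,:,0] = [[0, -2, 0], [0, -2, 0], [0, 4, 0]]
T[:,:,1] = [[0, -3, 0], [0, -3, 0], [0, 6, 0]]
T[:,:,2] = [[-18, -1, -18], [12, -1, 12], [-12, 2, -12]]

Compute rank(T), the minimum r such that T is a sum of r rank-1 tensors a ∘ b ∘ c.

2

Lower bound: the mode-3 unfolding of T (rows indexed by k, columns by (i,j) = (0,0), (0,1), (0,2), (1,0), (1,1), (1,2), (2,0), (2,1), (2,2)) is [[0, -2, 0, 0, -2, 0, 0, 4, 0], [0, -3, 0, 0, -3, 0, 0, 6, 0], [-18, -1, -18, 12, -1, 12, -12, 2, -12]].
There the 2×2 minor on rows k ∈ {0, 2}, columns (i,j) ∈ {(0,0), (0,1)} is det [[0, -2], [-18, -1]] = -36 ≠ 0, so this unfolding has rank ≥ 2; CP rank is at least every unfolding rank, so rank(T) ≥ 2. (This is only a lower bound: in general the CP rank may exceed every unfolding rank, so we still need to exhibit 2 rank-1 terms summing to T.)
Upper bound — finding two terms. Write S_k = T[:,:,k] for the frontal slices: S₀ = [[0, -2, 0], [0, -2, 0], [0, 4, 0]], S₁ = [[0, -3, 0], [0, -3, 0], [0, 6, 0]], S₂ = [[-18, -1, -18], [12, -1, 12], [-12, 2, -12]].
If T = a₁ ∘ b₁ ∘ c₁ + a₂ ∘ b₂ ∘ c₂ then each S_k = c₁[k]·a₁b₁ᵀ + c₂[k]·a₂b₂ᵀ. S₀ and S₂ are linearly independent, so a₁b₁ᵀ and a₂b₂ᵀ must span the same plane of matrices: they are the rank-1 matrices of the form x·S₀ + y·S₂.
The 2×2 minor of x·S₀ + y·S₂ on rows {0,1}, columns {0,1} is 60·xy + 30·y² = 30·(y)(2·x + y), vanishing at (x:y) = (1:0) and (1:-2).
M₁ = S₀ = [[0, -2, 0], [0, -2, 0], [0, 4, 0]] = (-2)·[1, 1, -2][0, 1, 0]ᵀ and M₂ = S₀ − 2·S₂ = [[36, 0, 36], [-24, 0, -24], [24, 0, 24]] = 12·[3, -2, 2][1, 0, 1]ᵀ, so take a₁ = [1, 1, -2], b₁ = [0, 1, 0], a₂ = [3, -2, 2], b₂ = [1, 0, 1].
Each slice is an integer combination of E₁ = a₁b₁ᵀ and E₂ = a₂b₂ᵀ: S₀ = −2·E₁, S₁ = −3·E₁, S₂ = −E₁ − 6·E₂; reading off coefficients, c₁ = [-2, -3, -1] and c₂ = [0, 0, -6].
Hence T = [1, 1, -2] ∘ [0, 1, 0] ∘ [-2, -3, -1] + [3, -2, 2] ∘ [1, 0, 1] ∘ [0, 0, -6], so rank(T) ≤ 2.
These bounds meet, so rank(T) = 2.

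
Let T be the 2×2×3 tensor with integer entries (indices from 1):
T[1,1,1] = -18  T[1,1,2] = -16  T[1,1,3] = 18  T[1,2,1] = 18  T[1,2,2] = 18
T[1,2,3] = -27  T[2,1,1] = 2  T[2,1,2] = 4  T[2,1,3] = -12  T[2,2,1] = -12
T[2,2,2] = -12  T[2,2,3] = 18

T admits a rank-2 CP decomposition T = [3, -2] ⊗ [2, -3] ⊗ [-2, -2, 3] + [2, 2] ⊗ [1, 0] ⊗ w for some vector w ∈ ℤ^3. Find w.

w = [-3, -2, 0]

Subtract the known terms from T to get the rank-1 residual R = [2, 2] ⊗ [1, 0] ⊗ w, so R[i,j,k] = a[i]·b[j]·w[k]. Pick indices with nonzero a[1]·b[1] = (2)·(1) = 2. Only the fibre through (1,1,·) is needed: R[1,1,:] = T[1,1,:] − Σₗ aₗ[1]bₗ[1]cₗ = [-18, -16, 18] − (3)·(2)·[-2, -2, 3] = [-6, -4, 0]. Then w[k] = R[1,1,k] / 2 for each k, giving w = [-6, -4, 0] / 2 = [-3, -2, 0].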